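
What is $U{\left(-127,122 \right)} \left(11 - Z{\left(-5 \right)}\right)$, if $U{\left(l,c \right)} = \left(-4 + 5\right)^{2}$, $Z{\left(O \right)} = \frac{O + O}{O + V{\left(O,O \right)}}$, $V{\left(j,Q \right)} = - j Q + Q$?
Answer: $\frac{75}{7} \approx 10.714$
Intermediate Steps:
$V{\left(j,Q \right)} = Q - Q j$ ($V{\left(j,Q \right)} = - Q j + Q = Q - Q j$)
$Z{\left(O \right)} = \frac{2 O}{O + O \left(1 - O\right)}$ ($Z{\left(O \right)} = \frac{O + O}{O + O \left(1 - O\right)} = \frac{2 O}{O + O \left(1 - O\right)}$)
$U{\left(l,c \right)} = 1$ ($U{\left(l,c \right)} = 1^{2} = 1$)
$U{\left(-127,122 \right)} \left(11 - Z{\left(-5 \right)}\right) = 1 \left(11 - - \frac{2}{-2 - 5}\right) = 1 \left(11 - - \frac{2}{-7}\right) = 1 \left(11 - \left(-2\right) \left(- \frac{1}{7}\right)\right) = 1 \left(11 - \frac{2}{7}\right) = 1 \cdot \frac{75}{7} = \frac{75}{7}$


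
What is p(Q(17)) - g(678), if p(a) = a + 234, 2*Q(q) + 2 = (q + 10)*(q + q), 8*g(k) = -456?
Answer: 749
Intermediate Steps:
g(k) = -57 (g(k) = (⅛)*(-456) = -57)
Q(q) = -1 + q*(10 + q) (Q(q) = -1 + ((q + 10)*(q + q))/2 = -1 + ((10 + q)*(2*q))/2 = -1 + (2*q*(10 + q))/2 = -1 + q*(10 + q))
p(a) = 234 + a
p(Q(17)) - g(678) = (234 + (-1 + 17² + 10*17)) - 1*(-57) = (234 + (-1 + 289 + 170)) + 57 = (234 + 458) + 57 = 692 + 57 = 749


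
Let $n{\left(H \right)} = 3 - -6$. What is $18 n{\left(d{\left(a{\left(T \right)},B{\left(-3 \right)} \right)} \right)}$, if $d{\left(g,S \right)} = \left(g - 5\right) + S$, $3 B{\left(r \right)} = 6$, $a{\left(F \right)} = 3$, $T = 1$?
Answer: $162$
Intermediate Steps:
$B{\left(r \right)} = 2$ ($B{\left(r \right)} = \frac{1}{3} \cdot 6 = 2$)
$d{\left(g,S \right)} = -5 + S + g$ ($d{\left(g,S \right)} = \left(-5 + g\right) + S = -5 + S + g$)
$n{\left(H \right)} = 9$ ($n{\left(H \right)} = 3 + 6 = 9$)
$18 n{\left(d{\left(a{\left(T \right)},B{\left(-3 \right)} \right)} \right)} = 18 \cdot 9 = 162$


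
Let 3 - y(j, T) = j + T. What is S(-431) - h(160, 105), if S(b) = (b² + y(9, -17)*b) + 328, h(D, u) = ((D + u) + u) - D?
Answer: 181138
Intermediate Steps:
y(j, T) = 3 - T - j (y(j, T) = 3 - (j + T) = 3 - (T + j) = 3 + (-T - j) = 3 - T - j)
h(D, u) = 2*u (h(D, u) = (D + 2*u) - D = 2*u)
S(b) = 328 + b² + 11*b (S(b) = (b² + (3 - 1*(-17) - 1*9)*b) + 328 = (b² + (3 + 17 - 9)*b) + 328 = (b² + 11*b) + 328 = 328 + b² + 11*b)
S(-431) - h(160, 105) = (328 + (-431)² + 11*(-431)) - 2*105 = (328 + 185761 - 4741) - 1*210 = 181348 - 210 = 181138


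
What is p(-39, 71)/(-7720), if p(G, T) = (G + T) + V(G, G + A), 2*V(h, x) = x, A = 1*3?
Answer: -7/3860 ≈ -0.0018135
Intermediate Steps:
A = 3
V(h, x) = x/2
p(G, T) = 3/2 + T + 3*G/2 (p(G, T) = (G + T) + (G + 3)/2 = (G + T) + (3 + G)/2 = (G + T) + (3/2 + G/2) = 3/2 + T + 3*G/2)
p(-39, 71)/(-7720) = (3/2 + 71 + (3/2)*(-39))/(-7720) = (3/2 + 71 - 117/2)*(-1/7720) = 14*(-1/7720) = -7/3860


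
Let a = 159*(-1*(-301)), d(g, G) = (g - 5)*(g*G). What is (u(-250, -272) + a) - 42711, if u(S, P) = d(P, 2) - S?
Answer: 156086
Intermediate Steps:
d(g, G) = G*g*(-5 + g) (d(g, G) = (-5 + g)*(G*g) = G*g*(-5 + g))
u(S, P) = -S + 2*P*(-5 + P) (u(S, P) = 2*P*(-5 + P) - S = -S + 2*P*(-5 + P))
a = 47859 (a = 159*301 = 47859)
(u(-250, -272) + a) - 42711 = ((-1*(-250) + 2*(-272)*(-5 - 272)) + 47859) - 42711 = ((250 + 2*(-272)*(-277)) + 47859) - 42711 = ((250 + 150688) + 47859) - 42711 = (150938 + 47859) - 42711 = 198797 - 42711 = 156086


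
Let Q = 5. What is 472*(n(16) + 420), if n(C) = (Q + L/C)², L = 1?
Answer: 6730779/32 ≈ 2.1034e+5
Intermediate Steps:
n(C) = (5 + 1/C)²
472*(n(16) + 420) = 472*((1 + 5*16)²/16² + 420) = 472*((1 + 80)²/256 + 420) = 472*((1/256)*81² + 420) = 472*((1/256)*6561 + 420) = 472*(6561/256 + 420) = 472*(114081/256) = 6730779/32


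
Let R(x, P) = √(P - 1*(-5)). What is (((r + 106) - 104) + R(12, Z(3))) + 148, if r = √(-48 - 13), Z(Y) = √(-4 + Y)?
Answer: 150 + √(5 + I) + I*√61 ≈ 152.25 + 8.0328*I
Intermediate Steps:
r = I*√61 (r = √(-61) = I*√61 ≈ 7.8102*I)
R(x, P) = √(5 + P) (R(x, P) = √(P + 5) = √(5 + P))
(((r + 106) - 104) + R(12, Z(3))) + 148 = (((I*√61 + 106) - 104) + √(5 + √(-4 + 3))) + 148 = (((106 + I*√61) - 104) + √(5 + √(-1))) + 148 = ((2 + I*√61) + √(5 + I)) + 148 = (2 + √(5 + I) + I*√61) + 148 = 150 + √(5 + I) + I*√61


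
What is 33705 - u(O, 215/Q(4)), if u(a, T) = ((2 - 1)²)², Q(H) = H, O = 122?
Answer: 33704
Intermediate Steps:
u(a, T) = 1 (u(a, T) = (1²)² = 1² = 1)
33705 - u(O, 215/Q(4)) = 33705 - 1*1 = 33705 - 1 = 33704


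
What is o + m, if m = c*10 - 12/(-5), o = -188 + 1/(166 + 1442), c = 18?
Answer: -45019/8040 ≈ -5.5994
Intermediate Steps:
o = -302303/1608 (o = -188 + 1/1608 = -302303/1608 ≈ -188.00)
m = 912/5 (m = 18*10 - 12/(-5) = 180 - 12*(-⅕) = 180 + 12/5 = 912/5 ≈ 182.40)
o + m = -302303/1608 + 912/5 = -45019/8040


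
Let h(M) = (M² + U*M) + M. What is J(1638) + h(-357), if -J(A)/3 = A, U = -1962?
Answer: 822612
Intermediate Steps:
J(A) = -3*A
h(M) = M² - 1961*M (h(M) = (M² - 1962*M) + M = M² - 1961*M)
J(1638) + h(-357) = -3*1638 - 357*(-1961 - 357) = -4914 - 357*(-2318) = -4914 + 827526 = 822612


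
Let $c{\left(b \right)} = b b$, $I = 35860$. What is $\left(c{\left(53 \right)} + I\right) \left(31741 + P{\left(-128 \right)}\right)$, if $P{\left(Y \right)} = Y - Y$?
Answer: $1227392729$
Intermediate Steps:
$P{\left(Y \right)} = 0$
$c{\left(b \right)} = b^{2}$
$\left(c{\left(53 \right)} + I\right) \left(31741 + P{\left(-128 \right)}\right) = \left(53^{2} + 35860\right) \left(31741 + 0\right) = \left(2809 + 35860\right) 31741 = 38669 \cdot 31741 = 1227392729$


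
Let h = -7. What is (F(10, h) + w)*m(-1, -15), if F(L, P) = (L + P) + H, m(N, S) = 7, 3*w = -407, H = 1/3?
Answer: -2779/3 ≈ -926.33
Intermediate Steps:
H = ⅓ ≈ 0.33333
w = -407/3 (w = (⅓)*(-407) = -407/3 ≈ -135.67)
F(L, P) = ⅓ + L + P (F(L, P) = (L + P) + ⅓ = ⅓ + L + P)
(F(10, h) + w)*m(-1, -15) = ((⅓ + 10 - 7) - 407/3)*7 = (10/3 - 407/3)*7 = -397/3*7 = -2779/3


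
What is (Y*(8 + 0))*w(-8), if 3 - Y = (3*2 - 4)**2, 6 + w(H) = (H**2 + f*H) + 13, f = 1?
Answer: -504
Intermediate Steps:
w(H) = 7 + H + H**2 (w(H) = -6 + ((H**2 + 1*H) + 13) = -6 + ((H**2 + H) + 13) = -6 + ((H + H**2) + 13) = -6 + (13 + H + H**2) = 7 + H + H**2)
Y = -1 (Y = 3 - (3*2 - 4)**2 = 3 - (6 - 4)**2 = 3 - 1*2**2 = 3 - 1*4 = 3 - 4 = -1)
(Y*(8 + 0))*w(-8) = (-(8 + 0))*(7 - 8 + (-8)**2) = (-1*8)*(7 - 8 + 64) = -8*63 = -504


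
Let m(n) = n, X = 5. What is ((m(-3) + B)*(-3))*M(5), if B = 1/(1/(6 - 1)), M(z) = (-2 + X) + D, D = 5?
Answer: -48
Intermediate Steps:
M(z) = 8 (M(z) = (-2 + 5) + 5 = 3 + 5 = 8)
B = 5 (B = 1/(1/5) = 1/(⅕) = 5)
((m(-3) + B)*(-3))*M(5) = ((-3 + 5)*(-3))*8 = (2*(-3))*8 = -6*8 = -48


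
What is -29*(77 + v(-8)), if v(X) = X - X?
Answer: -2233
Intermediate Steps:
v(X) = 0
-29*(77 + v(-8)) = -29*(77 + 0) = -29*77 = -2233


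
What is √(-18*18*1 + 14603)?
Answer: √14279 ≈ 119.49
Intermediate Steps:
√(-18*18*1 + 14603) = √(-324*1 + 14603) = √(-324 + 14603) = √14279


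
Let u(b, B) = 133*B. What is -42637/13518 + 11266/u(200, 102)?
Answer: -71019959/30564198 ≈ -2.3236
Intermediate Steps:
-42637/13518 + 11266/u(200, 102) = -42637/13518 + 11266/((133*102)) = -42637*1/13518 + 11266/13566 = -42637/13518 + 11266*(1/13566) = -42637/13518 + 5633/6783 = -71019959/30564198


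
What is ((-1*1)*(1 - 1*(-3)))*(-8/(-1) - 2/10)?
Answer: -156/5 ≈ -31.200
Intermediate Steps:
((-1*1)*(1 - 1*(-3)))*(-8/(-1) - 2/10) = (-(1 + 3))*(-8*(-1) - 2*⅒) = (-1*4)*(8 - ⅕) = -4*39/5 = -156/5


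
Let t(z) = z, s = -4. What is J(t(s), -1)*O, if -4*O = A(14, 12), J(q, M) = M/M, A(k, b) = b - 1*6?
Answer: -3/2 ≈ -1.5000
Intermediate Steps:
A(k, b) = -6 + b (A(k, b) = b - 6 = -6 + b)
J(q, M) = 1
O = -3/2 (O = -(-6 + 12)/4 = -1/4*6 = -3/2 ≈ -1.5000)
J(t(s), -1)*O = 1*(-3/2) = -3/2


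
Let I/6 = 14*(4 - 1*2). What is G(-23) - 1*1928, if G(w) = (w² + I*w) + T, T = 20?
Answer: -5243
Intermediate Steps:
I = 168 (I = 6*(14*(4 - 1*2)) = 6*(14*(4 - 2)) = 6*(14*2) = 6*28 = 168)
G(w) = 20 + w² + 168*w (G(w) = (w² + 168*w) + 20 = 20 + w² + 168*w)
G(-23) - 1*1928 = (20 + (-23)² + 168*(-23)) - 1*1928 = (20 + 529 - 3864) - 1928 = -3315 - 1928 = -5243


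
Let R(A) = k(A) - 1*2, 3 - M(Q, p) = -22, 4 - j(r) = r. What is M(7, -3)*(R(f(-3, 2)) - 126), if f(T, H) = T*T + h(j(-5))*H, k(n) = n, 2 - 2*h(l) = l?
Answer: -3150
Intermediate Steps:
j(r) = 4 - r
M(Q, p) = 25 (M(Q, p) = 3 - 1*(-22) = 3 + 22 = 25)
h(l) = 1 - l/2
f(T, H) = T² - 7*H/2 (f(T, H) = T*T + (1 - (4 - 1*(-5))/2)*H = T² + (1 - (4 + 5)/2)*H = T² + (1 - ½*9)*H = T² + (1 - 9/2)*H = T² - 7*H/2)
R(A) = -2 + A (R(A) = A - 1*2 = A - 2 = -2 + A)
M(7, -3)*(R(f(-3, 2)) - 126) = 25*((-2 + ((-3)² - 7/2*2)) - 126) = 25*((-2 + (9 - 7)) - 126) = 25*((-2 + 2) - 126) = 25*(0 - 126) = 25*(-126) = -3150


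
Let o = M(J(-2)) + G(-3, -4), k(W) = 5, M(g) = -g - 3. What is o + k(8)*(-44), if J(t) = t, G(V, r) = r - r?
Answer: -221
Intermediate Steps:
G(V, r) = 0
M(g) = -3 - g
o = -1 (o = (-3 - 1*(-2)) + 0 = (-3 + 2) + 0 = -1 + 0 = -1)
o + k(8)*(-44) = -1 + 5*(-44) = -1 - 220 = -221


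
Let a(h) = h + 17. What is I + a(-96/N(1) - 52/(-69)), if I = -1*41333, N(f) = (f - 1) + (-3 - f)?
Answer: -2849096/69 ≈ -41291.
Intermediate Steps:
N(f) = -4 (N(f) = (-1 + f) + (-3 - f) = -4)
a(h) = 17 + h
I = -41333
I + a(-96/N(1) - 52/(-69)) = -41333 + (17 + (-96/(-4) - 52/(-69))) = -41333 + (17 + (-96*(-1/4) - 52*(-1/69))) = -41333 + (17 + (24 + 52/69)) = -41333 + (17 + 1708/69) = -41333 + 2881/69 = -2849096/69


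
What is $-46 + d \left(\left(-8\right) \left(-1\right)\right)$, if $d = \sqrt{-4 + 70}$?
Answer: $-46 + 8 \sqrt{66} \approx 18.992$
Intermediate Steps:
$d = \sqrt{66} \approx 8.124$
$-46 + d \left(\left(-8\right) \left(-1\right)\right) = -46 + \sqrt{66} \left(\left(-8\right) \left(-1\right)\right) = -46 + \sqrt{66} \cdot 8 = -46 + 8 \sqrt{66}$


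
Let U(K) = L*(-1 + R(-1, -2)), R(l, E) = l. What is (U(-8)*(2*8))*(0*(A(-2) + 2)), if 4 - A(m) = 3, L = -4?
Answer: 0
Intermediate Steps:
A(m) = 1 (A(m) = 4 - 1*3 = 4 - 3 = 1)
U(K) = 8 (U(K) = -4*(-1 - 1) = -4*(-2) = 8)
(U(-8)*(2*8))*(0*(A(-2) + 2)) = (8*(2*8))*(0*(1 + 2)) = (8*16)*(0*3) = 128*0 = 0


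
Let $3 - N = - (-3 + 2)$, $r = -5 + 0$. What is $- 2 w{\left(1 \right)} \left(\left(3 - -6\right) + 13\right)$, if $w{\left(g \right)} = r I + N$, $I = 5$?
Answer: $1012$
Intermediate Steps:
$r = -5$
$N = 2$ ($N = 3 - - (-3 + 2) = 3 - \left(-1\right) \left(-1\right) = 3 - 1 = 2$)
$w{\left(g \right)} = -23$ ($w{\left(g \right)} = \left(-5\right) 5 + 2 = -25 + 2 = -23$)
$- 2 w{\left(1 \right)} \left(\left(3 - -6\right) + 13\right) = \left(-2\right) \left(-23\right) \left(\left(3 - -6\right) + 13\right) = 46 \left(\left(3 + 6\right) + 13\right) = 46 \left(9 + 13\right) = 46 \cdot 22 = 1012$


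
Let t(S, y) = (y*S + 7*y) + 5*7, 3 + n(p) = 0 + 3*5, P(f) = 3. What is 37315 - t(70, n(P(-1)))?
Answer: 36356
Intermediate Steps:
n(p) = 12 (n(p) = -3 + (0 + 3*5) = -3 + (0 + 15) = -3 + 15 = 12)
t(S, y) = 35 + 7*y + S*y (t(S, y) = (S*y + 7*y) + 35 = (7*y + S*y) + 35 = 35 + 7*y + S*y)
37315 - t(70, n(P(-1))) = 37315 - (35 + 7*12 + 70*12) = 37315 - (35 + 84 + 840) = 37315 - 1*959 = 37315 - 959 = 36356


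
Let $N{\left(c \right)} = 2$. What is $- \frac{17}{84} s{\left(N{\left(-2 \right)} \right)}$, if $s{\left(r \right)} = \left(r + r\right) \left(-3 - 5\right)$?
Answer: $\frac{136}{21} \approx 6.4762$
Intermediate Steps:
$s{\left(r \right)} = - 16 r$ ($s{\left(r \right)} = 2 r \left(-8\right) = - 16 r$)
$- \frac{17}{84} s{\left(N{\left(-2 \right)} \right)} = - \frac{17}{84} \left(\left(-16\right) 2\right) = \left(-17\right) \frac{1}{84} \left(-32\right) = \left(- \frac{17}{84}\right) \left(-32\right) = \frac{136}{21}$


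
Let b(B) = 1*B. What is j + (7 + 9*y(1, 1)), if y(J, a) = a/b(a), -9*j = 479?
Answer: -335/9 ≈ -37.222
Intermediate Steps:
j = -479/9 (j = -1/9*479 = -479/9 ≈ -53.222)
b(B) = B
y(J, a) = 1 (y(J, a) = a/a = 1)
j + (7 + 9*y(1, 1)) = -479/9 + (7 + 9*1) = -479/9 + (7 + 9) = -479/9 + 16 = -335/9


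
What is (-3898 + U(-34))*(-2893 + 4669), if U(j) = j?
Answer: -6983232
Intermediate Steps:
(-3898 + U(-34))*(-2893 + 4669) = (-3898 - 34)*(-2893 + 4669) = -3932*1776 = -6983232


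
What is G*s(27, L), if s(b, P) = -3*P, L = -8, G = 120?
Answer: 2880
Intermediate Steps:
G*s(27, L) = 120*(-3*(-8)) = 120*24 = 2880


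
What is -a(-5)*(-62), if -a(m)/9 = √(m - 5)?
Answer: -558*I*√10 ≈ -1764.6*I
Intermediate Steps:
a(m) = -9*√(-5 + m) (a(m) = -9*√(m - 5) = -9*√(-5 + m))
-a(-5)*(-62) = -(-9*√(-5 - 5))*(-62) = -(-9*I*√10)*(-62) = -558*I*√10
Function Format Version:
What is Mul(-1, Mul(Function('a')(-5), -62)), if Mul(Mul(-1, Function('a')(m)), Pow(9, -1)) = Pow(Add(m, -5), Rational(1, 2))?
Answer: Mul(-558, I, Pow(10, Rational(1, 2))) ≈ Mul(-1764.6, I)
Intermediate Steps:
Function('a')(m) = Mul(-9, Pow(Add(-5, m), Rational(1, 2))) (Function('a')(m) = Mul(-9, Pow(Add(m, -5), Rational(1, 2))) = Mul(-9, Pow(Add(-5, m), Rational(1, 2))))
Mul(-1, Mul(Function('a')(-5), -62)) = Mul(-1, Mul(Mul(-9, Pow(Add(-5, -5), Rational(1, 2))), -62)) = Mul(-1, Mul(Mul(-9, Pow(-10, Rational(1, 2))), -62)) = Mul(-1, Mul(Mul(-9, Mul(I, Pow(10, Rational(1, 2)))), -62)) = Mul(-1, Mul(Mul(-9, I, Pow(10, Rational(1, 2))), -62)) = Mul(-1, Mul(558, I, Pow(10, Rational(1, 2)))) = Mul(-558, I, Pow(10, Rational(1, 2)))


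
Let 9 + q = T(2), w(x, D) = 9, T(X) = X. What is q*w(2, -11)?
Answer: -63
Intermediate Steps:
q = -7 (q = -9 + 2 = -7)
q*w(2, -11) = -7*9 = -63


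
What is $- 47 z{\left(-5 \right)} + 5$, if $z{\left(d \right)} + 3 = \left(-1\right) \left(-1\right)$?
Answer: $99$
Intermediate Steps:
$z{\left(d \right)} = -2$ ($z{\left(d \right)} = -3 - -1 = -3 + 1 = -2$)
$- 47 z{\left(-5 \right)} + 5 = \left(-47\right) \left(-2\right) + 5 = 94 + 5 = 99$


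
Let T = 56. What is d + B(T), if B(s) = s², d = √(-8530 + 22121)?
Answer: 3136 + √13591 ≈ 3252.6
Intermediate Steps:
d = √13591 ≈ 116.58
d + B(T) = √13591 + 56² = √13591 + 3136 = 3136 + √13591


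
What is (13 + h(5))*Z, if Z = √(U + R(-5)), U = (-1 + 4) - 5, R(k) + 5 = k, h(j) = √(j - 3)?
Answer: 2*I*√3*(13 + √2) ≈ 49.932*I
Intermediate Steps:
h(j) = √(-3 + j)
R(k) = -5 + k
U = -2 (U = 3 - 5 = -2)
Z = 2*I*√3 (Z = √(-2 + (-5 - 5)) = √(-2 - 10) = √(-12) = 2*I*√3 ≈ 3.4641*I)
(13 + h(5))*Z = (13 + √(-3 + 5))*(2*I*√3) = (13 + √2)*(2*I*√3) = 2*I*√3*(13 + √2)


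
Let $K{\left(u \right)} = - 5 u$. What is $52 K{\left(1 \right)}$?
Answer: $-260$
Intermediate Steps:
$52 K{\left(1 \right)} = 52 \left(\left(-5\right) 1\right) = 52 \left(-5\right) = -260$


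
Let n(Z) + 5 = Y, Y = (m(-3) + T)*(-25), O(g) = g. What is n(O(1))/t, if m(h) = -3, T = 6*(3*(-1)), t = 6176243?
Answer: 520/6176243 ≈ 8.4194e-5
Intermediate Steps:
T = -18 (T = 6*(-3) = -18)
Y = 525 (Y = (-3 - 18)*(-25) = -21*(-25) = 525)
n(Z) = 520 (n(Z) = -5 + 525 = 520)
n(O(1))/t = 520/6176243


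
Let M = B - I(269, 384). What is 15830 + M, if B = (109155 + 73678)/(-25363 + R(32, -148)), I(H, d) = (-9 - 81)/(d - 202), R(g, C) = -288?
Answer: 36935551522/2334241 ≈ 15823.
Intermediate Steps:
I(H, d) = -90/(-202 + d)
B = -182833/25651 (B = (109155 + 73678)/(-25363 - 288) = 182833/(-25651) = 182833*(-1/25651) = -182833/25651 ≈ -7.1277)
M = -15483508/2334241 (M = -182833/25651 - (-90)/(-202 + 384) = -182833/25651 - (-90)/182 = -182833/25651 - 1*(-45/91) = -182833/25651 + 45/91 = -15483508/2334241 ≈ -6.6332)
15830 + M = 15830 - 15483508/2334241 = 36935551522/2334241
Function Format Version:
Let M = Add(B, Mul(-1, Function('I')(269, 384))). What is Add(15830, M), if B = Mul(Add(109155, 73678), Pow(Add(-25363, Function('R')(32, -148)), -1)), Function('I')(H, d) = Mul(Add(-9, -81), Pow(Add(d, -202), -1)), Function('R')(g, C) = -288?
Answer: Rational(36935551522, 2334241) ≈ 15823.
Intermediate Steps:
Function('I')(H, d) = Mul(-90, Pow(Add(-202, d), -1))
B = Rational(-182833, 25651) (B = Mul(Add(109155, 73678), Pow(Add(-25363, -288), -1)) = Mul(182833, Pow(-25651, -1)) = Mul(182833, Rational(-1, 25651)) = Rational(-182833, 25651) ≈ -7.1277)
M = Rational(-15483508, 2334241) (M = Add(Rational(-182833, 25651), Mul(-1, Mul(-90, Pow(Add(-202, 384), -1)))) = Add(Rational(-182833, 25651), Mul(-1, Mul(-90, Pow(182, -1)))) = Add(Rational(-182833, 25651), Mul(-1, Mul(-90, Rational(1, 182)))) = Add(Rational(-182833, 25651), Mul(-1, Rational(-45, 91))) = Add(Rational(-182833, 25651), Rational(45, 91)) = Rational(-15483508, 2334241) ≈ -6.6332)
Add(15830, M) = Add(15830, Rational(-15483508, 2334241)) = Rational(36935551522, 2334241)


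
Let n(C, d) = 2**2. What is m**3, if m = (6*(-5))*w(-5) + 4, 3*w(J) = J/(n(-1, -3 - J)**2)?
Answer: 185193/512 ≈ 361.71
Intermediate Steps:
n(C, d) = 4
w(J) = J/48 (w(J) = (J/(4**2))/3 = (J/16)/3 = J/48)
m = 57/8 (m = (6*(-5))*((1/48)*(-5)) + 4 = -30*(-5/48) + 4 = 25/8 + 4 = 57/8 ≈ 7.1250)
m**3 = (57/8)**3 = 185193/512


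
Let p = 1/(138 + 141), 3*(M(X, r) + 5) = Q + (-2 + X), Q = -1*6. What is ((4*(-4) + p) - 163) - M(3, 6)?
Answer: -48080/279 ≈ -172.33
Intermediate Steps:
Q = -6
M(X, r) = -23/3 + X/3 (M(X, r) = -5 + (-6 + (-2 + X))/3 = -5 + (-8 + X)/3 = -5 + (-8/3 + X/3) = -23/3 + X/3)
p = 1/279 ≈ 0.0035842
((4*(-4) + p) - 163) - M(3, 6) = ((4*(-4) + 1/279) - 163) - (-23/3 + (⅓)*3) = ((-16 + 1/279) - 163) - (-23/3 + 1) = (-4463/279 - 163) - 1*(-20/3) = -49940/279 + 20/3 = -48080/279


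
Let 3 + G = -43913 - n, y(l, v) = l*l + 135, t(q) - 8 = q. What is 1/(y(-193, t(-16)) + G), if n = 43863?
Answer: -1/50395 ≈ -1.9843e-5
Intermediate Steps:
t(q) = 8 + q
y(l, v) = 135 + l² (y(l, v) = l² + 135 = 135 + l²)
G = -87779 (G = -3 + (-43913 - 1*43863) = -3 + (-43913 - 43863) = -3 - 87776 = -87779)
1/(y(-193, t(-16)) + G) = 1/((135 + (-193)²) - 87779) = 1/((135 + 37249) - 87779) = 1/(37384 - 87779) = 1/(-50395) = -1/50395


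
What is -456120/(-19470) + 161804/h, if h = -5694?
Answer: -9219610/1847703 ≈ -4.9898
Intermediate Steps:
-456120/(-19470) + 161804/h = -456120/(-19470) + 161804/(-5694) = -456120*(-1/19470) + 161804*(-1/5694) = 15204/649 - 80902/2847 = -9219610/1847703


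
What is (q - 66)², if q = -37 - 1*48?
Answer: 22801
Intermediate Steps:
q = -85 (q = -37 - 48 = -85)
(q - 66)² = (-85 - 66)² = (-151)² = 22801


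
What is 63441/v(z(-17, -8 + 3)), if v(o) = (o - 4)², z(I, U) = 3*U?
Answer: 3339/19 ≈ 175.74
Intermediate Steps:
v(o) = (-4 + o)²
63441/v(z(-17, -8 + 3)) = 63441/((-4 + 3*(-8 + 3))²) = 63441/((-4 + 3*(-5))²) = 63441/((-4 - 15)²) = 63441/((-19)²) = 63441/361 = 63441*(1/361) = 3339/19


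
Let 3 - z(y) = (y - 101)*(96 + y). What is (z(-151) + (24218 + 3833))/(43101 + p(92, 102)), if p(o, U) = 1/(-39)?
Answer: 276783/840469 ≈ 0.32932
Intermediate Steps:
p(o, U) = -1/39
z(y) = 3 - (-101 + y)*(96 + y) (z(y) = 3 - (y - 101)*(96 + y) = 3 - (-101 + y)*(96 + y))
(z(-151) + (24218 + 3833))/(43101 + p(92, 102)) = ((9699 - 1*(-151)**2 + 5*(-151)) + (24218 + 3833))/(43101 - 1/39) = ((9699 - 1*22801 - 755) + 28051)/(1680938/39) = ((9699 - 22801 - 755) + 28051)*(39/1680938) = (-13857 + 28051)*(39/1680938) = 14194*(39/1680938) = 276783/840469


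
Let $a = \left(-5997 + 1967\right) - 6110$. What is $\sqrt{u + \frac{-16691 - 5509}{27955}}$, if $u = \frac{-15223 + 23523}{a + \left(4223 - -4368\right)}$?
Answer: $\frac{2 i \sqrt{115363506108185}}{8660459} \approx 2.4804 i$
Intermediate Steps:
$a = -10140$ ($a = -4030 - 6110 = -10140$)
$u = - \frac{8300}{1549}$ ($u = \frac{-15223 + 23523}{-10140 + \left(4223 - -4368\right)} = \frac{8300}{-10140 + \left(4223 + 4368\right)} = \frac{8300}{-10140 + 8591} = \frac{8300}{-1549} = 8300 \left(- \frac{1}{1549}\right) = - \frac{8300}{1549} \approx -5.3583$)
$\sqrt{u + \frac{-16691 - 5509}{27955}} = \sqrt{- \frac{8300}{1549} + \frac{-16691 - 5509}{27955}} = \sqrt{- \frac{8300}{1549} + \left(-16691 - 5509\right) \frac{1}{27955}} = \sqrt{- \frac{8300}{1549} - \frac{4440}{5591}} = \sqrt{- \frac{53282860}{8660459}} = \frac{2 i \sqrt{115363506108185}}{8660459}$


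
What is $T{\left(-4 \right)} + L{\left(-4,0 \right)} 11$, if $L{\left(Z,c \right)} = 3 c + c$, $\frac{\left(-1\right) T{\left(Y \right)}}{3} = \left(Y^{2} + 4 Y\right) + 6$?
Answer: $-18$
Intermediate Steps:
$T{\left(Y \right)} = -18 - 12 Y - 3 Y^{2}$ ($T{\left(Y \right)} = - 3 \left(\left(Y^{2} + 4 Y\right) + 6\right) = - 3 \left(6 + Y^{2} + 4 Y\right) = -18 - 12 Y - 3 Y^{2}$)
$L{\left(Z,c \right)} = 4 c$
$T{\left(-4 \right)} + L{\left(-4,0 \right)} 11 = \left(-18 - -48 - 3 \left(-4\right)^{2}\right) + 4 \cdot 0 \cdot 11 = \left(-18 + 48 - 48\right) + 0 \cdot 11 = \left(-18 + 48 - 48\right) + 0 = -18 + 0 = -18$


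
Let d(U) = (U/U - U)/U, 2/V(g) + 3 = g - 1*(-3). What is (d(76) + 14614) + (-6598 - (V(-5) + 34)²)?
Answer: 13083501/1900 ≈ 6886.1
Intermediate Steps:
V(g) = 2/g (V(g) = 2/(-3 + (g - 1*(-3))) = 2/(-3 + (g + 3)) = 2/(-3 + (3 + g)) = 2/g)
d(U) = (1 - U)/U
(d(76) + 14614) + (-6598 - (V(-5) + 34)²) = ((1 - 1*76)/76 + 14614) + (-6598 - (2/(-5) + 34)²) = ((1 - 76)/76 + 14614) + (-6598 - (2*(-⅕) + 34)²) = ((1/76)*(-75) + 14614) + (-6598 - (-⅖ + 34)²) = (-75/76 + 14614) + (-6598 - (168/5)²) = 1110589/76 + (-6598 - 1*28224/25) = 1110589/76 + (-6598 - 28224/25) = 1110589/76 - 193174/25 = 13083501/1900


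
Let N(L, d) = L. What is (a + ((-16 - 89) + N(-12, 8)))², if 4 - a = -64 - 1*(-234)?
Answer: 80089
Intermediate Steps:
a = -166 (a = 4 - (-64 - 1*(-234)) = 4 - (-64 + 234) = 4 - 1*170 = 4 - 170 = -166)
(a + ((-16 - 89) + N(-12, 8)))² = (-166 + ((-16 - 89) - 12))² = (-166 + (-105 - 12))² = (-166 - 117)² = (-283)² = 80089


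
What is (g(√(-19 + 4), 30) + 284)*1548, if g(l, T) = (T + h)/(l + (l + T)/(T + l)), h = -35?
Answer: 1548*(-279*I + 284*√15)/(√15 - I) ≈ 4.3915e+5 + 1873.6*I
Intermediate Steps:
g(l, T) = (-35 + T)/(1 + l) (g(l, T) = (T - 35)/(l + (l + T)/(T + l)) = (-35 + T)/(l + (T + l)/(T + l)) = (-35 + T)/(l + 1) = (-35 + T)/(1 + l))
(g(√(-19 + 4), 30) + 284)*1548 = ((-35 + 30)/(1 + √(-19 + 4)) + 284)*1548 = (-5/(1 + √(-15)) + 284)*1548 = (-5/(1 + I*√15) + 284)*1548 = (284 - 5/(1 + I*√15))*1548 = 439632 - 7740/(1 + I*√15)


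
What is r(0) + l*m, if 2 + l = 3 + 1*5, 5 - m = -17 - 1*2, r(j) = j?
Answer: 144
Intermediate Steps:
m = 24 (m = 5 - (-17 - 1*2) = 5 - (-17 - 2) = 5 - 1*(-19) = 5 + 19 = 24)
l = 6 (l = -2 + (3 + 1*5) = -2 + (3 + 5) = -2 + 8 = 6)
r(0) + l*m = 0 + 6*24 = 0 + 144 = 144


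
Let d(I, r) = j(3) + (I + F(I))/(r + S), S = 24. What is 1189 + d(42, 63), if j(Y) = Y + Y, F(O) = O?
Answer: 34683/29 ≈ 1196.0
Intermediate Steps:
j(Y) = 2*Y
d(I, r) = 6 + 2*I/(24 + r) (d(I, r) = 2*3 + (I + I)/(r + 24) = 6 + (2*I)/(24 + r) = 6 + 2*I/(24 + r))
1189 + d(42, 63) = 1189 + 2*(72 + 42 + 3*63)/(24 + 63) = 1189 + 2*(72 + 42 + 189)/87 = 1189 + 2*(1/87)*303 = 1189 + 202/29 = 34683/29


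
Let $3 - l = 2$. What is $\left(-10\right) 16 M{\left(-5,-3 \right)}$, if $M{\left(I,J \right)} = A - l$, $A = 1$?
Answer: $0$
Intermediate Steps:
$l = 1$ ($l = 3 - 2 = 1$)
$M{\left(I,J \right)} = 0$ ($M{\left(I,J \right)} = 1 - 1 = 0$)
$\left(-10\right) 16 M{\left(-5,-3 \right)} = \left(-10\right) 16 \cdot 0 = \left(-160\right) 0 = 0$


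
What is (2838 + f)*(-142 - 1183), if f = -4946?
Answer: 2793100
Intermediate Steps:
(2838 + f)*(-142 - 1183) = (2838 - 4946)*(-142 - 1183) = -2108*(-1325) = 2793100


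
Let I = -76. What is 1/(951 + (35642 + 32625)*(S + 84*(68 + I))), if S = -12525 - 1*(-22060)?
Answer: 1/605051372 ≈ 1.6528e-9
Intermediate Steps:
S = 9535 (S = -12525 + 22060 = 9535)
1/(951 + (35642 + 32625)*(S + 84*(68 + I))) = 1/(951 + (35642 + 32625)*(9535 + 84*(68 - 76))) = 1/(951 + 68267*(9535 + 84*(-8))) = 1/(951 + 68267*(9535 - 672)) = 1/(951 + 68267*8863) = 1/(951 + 605050421) = 1/605051372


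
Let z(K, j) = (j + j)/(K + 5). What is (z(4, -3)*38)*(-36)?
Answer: 912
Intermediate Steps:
z(K, j) = 2*j/(5 + K) (z(K, j) = (2*j)/(5 + K) = 2*j/(5 + K))
(z(4, -3)*38)*(-36) = ((2*(-3)/(5 + 4))*38)*(-36) = ((2*(-3)/9)*38)*(-36) = ((2*(-3)*(⅑))*38)*(-36) = -⅔*38*(-36) = -76/3*(-36) = 912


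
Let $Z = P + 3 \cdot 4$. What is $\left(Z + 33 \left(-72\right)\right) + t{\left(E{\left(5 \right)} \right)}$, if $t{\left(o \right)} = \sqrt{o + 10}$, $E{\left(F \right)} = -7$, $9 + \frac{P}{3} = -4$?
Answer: $-2403 + \sqrt{3} \approx -2401.3$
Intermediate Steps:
$P = -39$ ($P = -27 + 3 \left(-4\right) = -27 - 12 = -39$)
$Z = -27$ ($Z = -39 + 3 \cdot 4 = -39 + 12 = -27$)
$t{\left(o \right)} = \sqrt{10 + o}$
$\left(Z + 33 \left(-72\right)\right) + t{\left(E{\left(5 \right)} \right)} = \left(-27 + 33 \left(-72\right)\right) + \sqrt{10 - 7} = \left(-27 - 2376\right) + \sqrt{3} = -2403 + \sqrt{3}$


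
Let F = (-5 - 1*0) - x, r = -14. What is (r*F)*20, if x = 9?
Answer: 3920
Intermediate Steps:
F = -14 (F = (-5 - 1*0) - 1*9 = (-5 + 0) - 9 = -5 - 9 = -14)
(r*F)*20 = -14*(-14)*20 = 196*20 = 3920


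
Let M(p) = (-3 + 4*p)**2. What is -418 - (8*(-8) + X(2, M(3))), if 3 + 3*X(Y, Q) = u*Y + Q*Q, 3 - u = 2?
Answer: -7622/3 ≈ -2540.7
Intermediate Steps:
u = 1 (u = 3 - 1*2 = 3 - 2 = 1)
X(Y, Q) = -1 + Y/3 + Q**2/3 (X(Y, Q) = -1 + (1*Y + Q*Q)/3 = -1 + (Y + Q**2)/3 = -1 + (Y/3 + Q**2/3) = -1 + Y/3 + Q**2/3)
-418 - (8*(-8) + X(2, M(3))) = -418 - (8*(-8) + (-1 + (1/3)*2 + ((-3 + 4*3)**2)**2/3)) = -418 - (-64 + (-1 + 2/3 + ((-3 + 12)**2)**2/3)) = -418 - (-64 + (-1 + 2/3 + (9**2)**2/3)) = -418 - (-64 + (-1 + 2/3 + (1/3)*81**2)) = -418 - (-64 + (-1 + 2/3 + (1/3)*6561)) = -418 - (-64 + (-1 + 2/3 + 2187)) = -418 - (-64 + 6560/3) = -418 - 1*6368/3 = -418 - 6368/3 = -7622/3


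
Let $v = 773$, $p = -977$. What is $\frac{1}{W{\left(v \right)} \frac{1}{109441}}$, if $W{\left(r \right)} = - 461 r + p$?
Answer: $- \frac{109441}{357330} \approx -0.30627$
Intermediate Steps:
$W{\left(r \right)} = -977 - 461 r$ ($W{\left(r \right)} = - 461 r - 977 = -977 - 461 r$)
$\frac{1}{W{\left(v \right)} \frac{1}{109441}} = \frac{1}{\left(-977 - 356353\right) \frac{1}{109441}} = \frac{1}{\left(-357330\right) \frac{1}{109441}} = \frac{1}{- \frac{357330}{109441}} = - \frac{109441}{357330}$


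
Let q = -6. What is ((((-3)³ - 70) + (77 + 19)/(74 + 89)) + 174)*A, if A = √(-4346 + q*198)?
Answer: 12647*I*√5534/163 ≈ 5771.9*I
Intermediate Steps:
A = I*√5534 (A = √(-4346 - 6*198) = √(-4346 - 1188) = √(-5534) = I*√5534 ≈ 74.391*I)
((((-3)³ - 70) + (77 + 19)/(74 + 89)) + 174)*A = ((((-3)³ - 70) + (77 + 19)/(74 + 89)) + 174)*(I*√5534) = (((-27 - 70) + 96/163) + 174)*(I*√5534) = ((-97 + 96*(1/163)) + 174)*(I*√5534) = ((-97 + 96/163) + 174)*(I*√5534) = (-15715/163 + 174)*(I*√5534) = 12647*(I*√5534)/163 = 12647*I*√5534/163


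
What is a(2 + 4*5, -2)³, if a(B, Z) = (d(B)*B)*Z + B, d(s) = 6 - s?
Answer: 382657176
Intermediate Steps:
a(B, Z) = B + B*Z*(6 - B) (a(B, Z) = ((6 - B)*B)*Z + B = (B*(6 - B))*Z + B = B*Z*(6 - B) + B = B + B*Z*(6 - B))
a(2 + 4*5, -2)³ = (-(2 + 4*5)*(-1 - 2*(-6 + (2 + 4*5))))³ = (-(2 + 20)*(-1 - 2*(-6 + (2 + 20))))³ = (-1*22*(-1 - 2*(-6 + 22)))³ = (-1*22*(-1 - 2*16))³ = (-1*22*(-1 - 32))³ = (-1*22*(-33))³ = 726³ = 382657176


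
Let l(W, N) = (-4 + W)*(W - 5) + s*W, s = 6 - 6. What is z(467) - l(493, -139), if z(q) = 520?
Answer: -238112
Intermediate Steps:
s = 0
l(W, N) = (-5 + W)*(-4 + W) (l(W, N) = (-4 + W)*(W - 5) + 0*W = (-4 + W)*(-5 + W) + 0 = (-5 + W)*(-4 + W) + 0 = (-5 + W)*(-4 + W))
z(467) - l(493, -139) = 520 - (20 + 493**2 - 9*493) = 520 - (20 + 243049 - 4437) = 520 - 1*238632 = 520 - 238632 = -238112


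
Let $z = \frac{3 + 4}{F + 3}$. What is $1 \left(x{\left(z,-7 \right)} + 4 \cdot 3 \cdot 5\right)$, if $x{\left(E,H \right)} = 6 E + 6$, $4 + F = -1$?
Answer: $45$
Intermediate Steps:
$F = -5$ ($F = -4 - 1 = -5$)
$z = - \frac{7}{2}$ ($z = \frac{3 + 4}{-5 + 3} = \frac{7}{-2} = 7 \left(- \frac{1}{2}\right) = - \frac{7}{2} \approx -3.5$)
$x{\left(E,H \right)} = 6 + 6 E$
$1 \left(x{\left(z,-7 \right)} + 4 \cdot 3 \cdot 5\right) = 1 \left(\left(6 + 6 \left(- \frac{7}{2}\right)\right) + 4 \cdot 3 \cdot 5\right) = 1 \left(\left(6 - 21\right) + 12 \cdot 5\right) = 1 \left(-15 + 60\right) = 1 \cdot 45 = 45$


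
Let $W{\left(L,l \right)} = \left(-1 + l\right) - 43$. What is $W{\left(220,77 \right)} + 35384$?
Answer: $35417$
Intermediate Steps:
$W{\left(L,l \right)} = -44 + l$
$W{\left(220,77 \right)} + 35384 = \left(-44 + 77\right) + 35384 = 33 + 35384 = 35417$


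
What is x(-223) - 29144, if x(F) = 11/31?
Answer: -903453/31 ≈ -29144.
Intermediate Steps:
x(F) = 11/31 (x(F) = 11*(1/31) = 11/31)
x(-223) - 29144 = 11/31 - 29144 = -903453/31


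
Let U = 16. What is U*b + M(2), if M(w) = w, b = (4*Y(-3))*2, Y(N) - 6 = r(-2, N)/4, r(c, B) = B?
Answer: 674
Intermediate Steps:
Y(N) = 6 + N/4
b = 42 (b = (4*(6 + (¼)*(-3)))*2 = (4*(6 - ¾))*2 = (4*(21/4))*2 = 21*2 = 42)
U*b + M(2) = 16*42 + 2 = 672 + 2 = 674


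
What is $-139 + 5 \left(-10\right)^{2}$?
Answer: $361$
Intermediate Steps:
$-139 + 5 \left(-10\right)^{2} = -139 + 5 \cdot 100 = -139 + 500 = 361$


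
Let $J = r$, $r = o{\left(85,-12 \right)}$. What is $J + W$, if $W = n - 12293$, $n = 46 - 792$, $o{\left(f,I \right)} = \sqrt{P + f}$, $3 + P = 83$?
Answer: $-13039 + \sqrt{165} \approx -13026.0$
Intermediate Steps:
$P = 80$ ($P = -3 + 83 = 80$)
$o{\left(f,I \right)} = \sqrt{80 + f}$
$n = -746$ ($n = 46 - 792 = -746$)
$r = \sqrt{165}$ ($r = \sqrt{80 + 85} = \sqrt{165} \approx 12.845$)
$W = -13039$ ($W = -746 - 12293 = -13039$)
$J = \sqrt{165} \approx 12.845$
$J + W = \sqrt{165} - 13039 = -13039 + \sqrt{165}$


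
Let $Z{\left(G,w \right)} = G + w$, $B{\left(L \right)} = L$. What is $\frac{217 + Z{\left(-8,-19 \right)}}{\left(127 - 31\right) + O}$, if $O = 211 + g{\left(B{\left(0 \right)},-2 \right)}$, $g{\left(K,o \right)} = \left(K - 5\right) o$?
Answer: $\frac{190}{317} \approx 0.59937$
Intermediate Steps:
$g{\left(K,o \right)} = o \left(-5 + K\right)$ ($g{\left(K,o \right)} = \left(-5 + K\right) o = o \left(-5 + K\right)$)
$O = 221$ ($O = 211 - 2 \left(-5 + 0\right) = 211 - -10 = 211 + 10 = 221$)
$\frac{217 + Z{\left(-8,-19 \right)}}{\left(127 - 31\right) + O} = \frac{217 - 27}{\left(127 - 31\right) + 221} = \frac{190}{96 + 221} = \frac{190}{317}$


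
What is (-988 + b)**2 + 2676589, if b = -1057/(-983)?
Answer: 3527543709830/966289 ≈ 3.6506e+6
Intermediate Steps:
b = 1057/983 (b = -1057*(-1/983) = 1057/983 ≈ 1.0753)
(-988 + b)**2 + 2676589 = (-988 + 1057/983)**2 + 2676589 = (-970147/983)**2 + 2676589 = 941185201609/966289 + 2676589 = 3527543709830/966289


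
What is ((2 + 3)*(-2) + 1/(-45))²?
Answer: 203401/2025 ≈ 100.44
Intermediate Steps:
((2 + 3)*(-2) + 1/(-45))² = (5*(-2) - 1/45)² = (-10 - 1/45)² = (-451/45)² = 203401/2025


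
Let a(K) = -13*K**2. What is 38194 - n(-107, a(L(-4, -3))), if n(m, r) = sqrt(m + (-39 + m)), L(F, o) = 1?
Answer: 38194 - I*sqrt(253) ≈ 38194.0 - 15.906*I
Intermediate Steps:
n(m, r) = sqrt(-39 + 2*m)
38194 - n(-107, a(L(-4, -3))) = 38194 - sqrt(-39 + 2*(-107)) = 38194 - sqrt(-39 - 214) = 38194 - sqrt(-253) = 38194 - I*sqrt(253)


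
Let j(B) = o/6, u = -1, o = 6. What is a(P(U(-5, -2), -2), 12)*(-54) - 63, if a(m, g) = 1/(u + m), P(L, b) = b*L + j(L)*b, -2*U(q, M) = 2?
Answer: -9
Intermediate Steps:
U(q, M) = -1 (U(q, M) = -½*2 = -1)
j(B) = 1 (j(B) = 6/6 = 6*(⅙) = 1)
P(L, b) = b + L*b (P(L, b) = b*L + 1*b = L*b + b = b + L*b)
a(m, g) = 1/(-1 + m)
a(P(U(-5, -2), -2), 12)*(-54) - 63 = -54/(-1 - 2*(1 - 1)) - 63 = -54/(-1 - 2*0) - 63 = -54/(-1 + 0) - 63 = -54/(-1) - 63 = -1*(-54) - 63 = 54 - 63 = -9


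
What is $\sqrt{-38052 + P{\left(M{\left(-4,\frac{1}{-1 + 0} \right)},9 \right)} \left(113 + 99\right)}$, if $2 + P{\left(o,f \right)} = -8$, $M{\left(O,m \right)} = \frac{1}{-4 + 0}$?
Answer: $22 i \sqrt{83} \approx 200.43 i$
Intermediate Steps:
$M{\left(O,m \right)} = - \frac{1}{4}$ ($M{\left(O,m \right)} = \frac{1}{-4} = - \frac{1}{4}$)
$P{\left(o,f \right)} = -10$ ($P{\left(o,f \right)} = -2 - 8 = -10$)
$\sqrt{-38052 + P{\left(M{\left(-4,\frac{1}{-1 + 0} \right)},9 \right)} \left(113 + 99\right)} = \sqrt{-38052 - 10 \left(113 + 99\right)} = \sqrt{-38052 - 2120} = \sqrt{-40172} = 22 i \sqrt{83}$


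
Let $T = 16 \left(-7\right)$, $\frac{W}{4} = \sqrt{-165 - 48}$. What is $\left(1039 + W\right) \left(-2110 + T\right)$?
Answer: $-2308658 - 8888 i \sqrt{213} \approx -2.3087 \cdot 10^{6} - 1.2972 \cdot 10^{5} i$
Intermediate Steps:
$W = 4 i \sqrt{213}$ ($W = 4 \sqrt{-165 - 48} = 4 \sqrt{-213} = 4 i \sqrt{213} \approx 58.378 i$)
$T = -112$
$\left(1039 + W\right) \left(-2110 + T\right) = \left(1039 + 4 i \sqrt{213}\right) \left(-2110 - 112\right) = \left(1039 + 4 i \sqrt{213}\right) \left(-2222\right) = -2308658 - 8888 i \sqrt{213}$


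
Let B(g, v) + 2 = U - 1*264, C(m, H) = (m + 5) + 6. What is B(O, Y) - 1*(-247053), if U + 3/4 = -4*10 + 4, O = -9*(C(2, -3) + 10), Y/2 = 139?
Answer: 987001/4 ≈ 2.4675e+5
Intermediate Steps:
Y = 278 (Y = 2*139 = 278)
C(m, H) = 11 + m (C(m, H) = (5 + m) + 6 = 11 + m)
O = -207 (O = -9*((11 + 2) + 10) = -9*(13 + 10) = -9*23 = -207)
U = -147/4 (U = -¾ + (-4*10 + 4) = -¾ + (-40 + 4) = -¾ - 36 = -147/4 ≈ -36.750)
B(g, v) = -1211/4 (B(g, v) = -2 + (-147/4 - 1*264) = -2 + (-147/4 - 264) = -2 - 1203/4 = -1211/4)
B(O, Y) - 1*(-247053) = -1211/4 - 1*(-247053) = -1211/4 + 247053 = 987001/4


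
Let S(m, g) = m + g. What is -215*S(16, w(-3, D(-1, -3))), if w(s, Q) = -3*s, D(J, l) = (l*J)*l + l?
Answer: -5375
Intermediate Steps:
D(J, l) = l + J*l**2 (D(J, l) = (J*l)*l + l = J*l**2 + l = l + J*l**2)
S(m, g) = g + m
-215*S(16, w(-3, D(-1, -3))) = -215*(-3*(-3) + 16) = -215*(9 + 16) = -215*25 = -5375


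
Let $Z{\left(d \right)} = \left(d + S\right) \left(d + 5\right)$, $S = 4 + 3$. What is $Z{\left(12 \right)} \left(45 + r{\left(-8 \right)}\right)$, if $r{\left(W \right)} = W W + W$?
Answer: $32623$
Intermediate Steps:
$S = 7$
$r{\left(W \right)} = W + W^{2}$ ($r{\left(W \right)} = W^{2} + W = W + W^{2}$)
$Z{\left(d \right)} = \left(5 + d\right) \left(7 + d\right)$ ($Z{\left(d \right)} = \left(d + 7\right) \left(d + 5\right) = \left(7 + d\right) \left(5 + d\right) = \left(5 + d\right) \left(7 + d\right)$)
$Z{\left(12 \right)} \left(45 + r{\left(-8 \right)}\right) = \left(35 + 12^{2} + 12 \cdot 12\right) \left(45 - 8 \left(1 - 8\right)\right) = \left(35 + 144 + 144\right) \left(45 - -56\right) = 323 \left(45 + 56\right) = 323 \cdot 101 = 32623$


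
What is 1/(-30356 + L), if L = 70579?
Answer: 1/40223 ≈ 2.4861e-5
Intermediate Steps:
1/(-30356 + L) = 1/(-30356 + 70579) = 1/40223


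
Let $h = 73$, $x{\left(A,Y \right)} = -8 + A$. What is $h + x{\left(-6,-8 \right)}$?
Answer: $59$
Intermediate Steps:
$h + x{\left(-6,-8 \right)} = 73 - 14 = 59$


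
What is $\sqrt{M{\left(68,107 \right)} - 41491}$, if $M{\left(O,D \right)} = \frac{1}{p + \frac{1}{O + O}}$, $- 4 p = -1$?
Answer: $\frac{i \sqrt{50821715}}{35} \approx 203.68 i$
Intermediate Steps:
$p = \frac{1}{4}$ ($p = \left(- \frac{1}{4}\right) \left(-1\right) = \frac{1}{4} \approx 0.25$)
$M{\left(O,D \right)} = \frac{1}{\frac{1}{4} + \frac{1}{2 O}}$ ($M{\left(O,D \right)} = \frac{1}{\frac{1}{4} + \frac{1}{O + O}} = \frac{1}{\frac{1}{4} + \frac{1}{2 O}}$)
$\sqrt{M{\left(68,107 \right)} - 41491} = \sqrt{4 \cdot 68 \frac{1}{2 + 68} - 41491} = \sqrt{4 \cdot 68 \cdot \frac{1}{70} - 41491} = \sqrt{\frac{136}{35} - 41491} = \sqrt{- \frac{1452049}{35}} = \frac{i \sqrt{50821715}}{35}$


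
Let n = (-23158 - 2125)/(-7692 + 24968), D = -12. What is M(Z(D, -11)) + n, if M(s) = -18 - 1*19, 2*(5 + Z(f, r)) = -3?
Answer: -664495/17276 ≈ -38.464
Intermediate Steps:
Z(f, r) = -13/2 (Z(f, r) = -5 + (½)*(-3) = -5 - 3/2 = -13/2)
M(s) = -37 (M(s) = -18 - 19 = -37)
n = -25283/17276 ≈ -1.4635
M(Z(D, -11)) + n = -37 - 25283/17276 = -664495/17276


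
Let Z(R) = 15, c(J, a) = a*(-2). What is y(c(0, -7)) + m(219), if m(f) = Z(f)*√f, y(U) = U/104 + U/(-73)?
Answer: -217/3796 + 15*√219 ≈ 221.92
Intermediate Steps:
c(J, a) = -2*a
y(U) = -31*U/7592 (y(U) = U*(1/104) + U*(-1/73) = U/104 - U/73 = -31*U/7592)
m(f) = 15*√f
y(c(0, -7)) + m(219) = -(-31)*(-7)/3796 + 15*√219 = -31/7592*14 + 15*√219 = -217/3796 + 15*√219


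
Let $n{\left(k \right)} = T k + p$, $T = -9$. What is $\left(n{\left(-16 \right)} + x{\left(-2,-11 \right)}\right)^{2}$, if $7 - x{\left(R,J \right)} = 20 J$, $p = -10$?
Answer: $130321$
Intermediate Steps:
$x{\left(R,J \right)} = 7 - 20 J$
$n{\left(k \right)} = -10 - 9 k$ ($n{\left(k \right)} = - 9 k - 10 = -10 - 9 k$)
$\left(n{\left(-16 \right)} + x{\left(-2,-11 \right)}\right)^{2} = \left(\left(-10 - -144\right) + \left(7 - -220\right)\right)^{2} = \left(\left(-10 + 144\right) + \left(7 + 220\right)\right)^{2} = \left(134 + 227\right)^{2} = 361^{2} = 130321$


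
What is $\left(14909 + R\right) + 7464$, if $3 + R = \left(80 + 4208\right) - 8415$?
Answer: $18243$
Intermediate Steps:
$R = -4130$ ($R = -3 + \left(\left(80 + 4208\right) - 8415\right) = -3 + \left(4288 - 8415\right) = -3 - 4127 = -4130$)
$\left(14909 + R\right) + 7464 = \left(14909 - 4130\right) + 7464 = 10779 + 7464 = 18243$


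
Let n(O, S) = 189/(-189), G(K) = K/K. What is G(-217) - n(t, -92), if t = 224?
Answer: 2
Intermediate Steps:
G(K) = 1
n(O, S) = -1 (n(O, S) = 189*(-1/189) = -1)
G(-217) - n(t, -92) = 1 - 1*(-1) = 1 + 1 = 2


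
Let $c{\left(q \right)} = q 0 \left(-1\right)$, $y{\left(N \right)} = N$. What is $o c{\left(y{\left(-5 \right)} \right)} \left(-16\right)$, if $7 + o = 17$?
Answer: $0$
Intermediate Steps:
$o = 10$ ($o = -7 + 17 = 10$)
$c{\left(q \right)} = 0$ ($c{\left(q \right)} = 0 \left(-1\right) = 0$)
$o c{\left(y{\left(-5 \right)} \right)} \left(-16\right) = 10 \cdot 0 \left(-16\right) = 0 \left(-16\right) = 0$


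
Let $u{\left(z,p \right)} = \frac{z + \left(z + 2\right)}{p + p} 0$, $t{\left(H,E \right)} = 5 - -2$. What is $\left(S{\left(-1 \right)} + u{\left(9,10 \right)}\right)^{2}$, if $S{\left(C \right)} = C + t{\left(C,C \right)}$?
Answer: $36$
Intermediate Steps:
$t{\left(H,E \right)} = 7$ ($t{\left(H,E \right)} = 5 + 2 = 7$)
$S{\left(C \right)} = 7 + C$ ($S{\left(C \right)} = C + 7 = 7 + C$)
$u{\left(z,p \right)} = 0$ ($u{\left(z,p \right)} = \frac{z + \left(2 + z\right)}{2 p} 0 = \left(2 + 2 z\right) \frac{1}{2 p} 0 = \frac{2 + 2 z}{2 p} 0 = 0$)
$\left(S{\left(-1 \right)} + u{\left(9,10 \right)}\right)^{2} = \left(\left(7 - 1\right) + 0\right)^{2} = \left(6 + 0\right)^{2} = 6^{2} = 36$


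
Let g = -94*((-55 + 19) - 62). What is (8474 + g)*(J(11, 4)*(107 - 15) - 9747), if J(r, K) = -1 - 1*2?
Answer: -177266778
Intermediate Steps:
J(r, K) = -3 (J(r, K) = -1 - 2 = -3)
g = 9212 (g = -94*(-36 - 62) = -94*(-98) = 9212)
(8474 + g)*(J(11, 4)*(107 - 15) - 9747) = (8474 + 9212)*(-3*(107 - 15) - 9747) = 17686*(-3*92 - 9747) = 17686*(-276 - 9747) = 17686*(-10023) = -177266778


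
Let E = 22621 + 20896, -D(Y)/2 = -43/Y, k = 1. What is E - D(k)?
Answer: 43431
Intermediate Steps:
D(Y) = 86/Y (D(Y) = -(-86)/Y = 86/Y)
E = 43517
E - D(k) = 43517 - 86/1 = 43517 - 86 = 43431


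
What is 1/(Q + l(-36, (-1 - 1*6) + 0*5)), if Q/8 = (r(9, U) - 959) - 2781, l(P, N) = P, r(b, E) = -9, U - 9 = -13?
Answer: -1/30028 ≈ -3.3302e-5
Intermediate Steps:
U = -4 (U = 9 - 13 = -4)
Q = -29992 (Q = 8*((-9 - 959) - 2781) = 8*(-968 - 2781) = 8*(-3749) = -29992)
1/(Q + l(-36, (-1 - 1*6) + 0*5)) = 1/(-29992 - 36) = 1/(-30028) = -1/30028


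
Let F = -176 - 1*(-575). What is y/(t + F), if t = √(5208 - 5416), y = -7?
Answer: -2793/159409 + 28*I*√13/159409 ≈ -0.017521 + 0.00063331*I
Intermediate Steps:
F = 399 (F = -176 + 575 = 399)
t = 4*I*√13 (t = √(-208) = 4*I*√13 ≈ 14.422*I)
y/(t + F) = -7/(4*I*√13 + 399) = -7/(399 + 4*I*√13)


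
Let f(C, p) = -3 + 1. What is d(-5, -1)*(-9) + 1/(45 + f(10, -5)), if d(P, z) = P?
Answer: 1936/43 ≈ 45.023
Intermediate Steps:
f(C, p) = -2
d(-5, -1)*(-9) + 1/(45 + f(10, -5)) = -5*(-9) + 1/(45 - 2) = 45 + 1/43 = 1936/43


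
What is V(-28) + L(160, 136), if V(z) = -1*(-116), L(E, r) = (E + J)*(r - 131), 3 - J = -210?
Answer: 1981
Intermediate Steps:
J = 213 (J = 3 - 1*(-210) = 3 + 210 = 213)
L(E, r) = (-131 + r)*(213 + E) (L(E, r) = (E + 213)*(r - 131) = (213 + E)*(-131 + r) = (-131 + r)*(213 + E))
V(z) = 116
V(-28) + L(160, 136) = 116 + (-27903 - 131*160 + 213*136 + 160*136) = 116 + (-27903 - 20960 + 28968 + 21760) = 116 + 1865 = 1981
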